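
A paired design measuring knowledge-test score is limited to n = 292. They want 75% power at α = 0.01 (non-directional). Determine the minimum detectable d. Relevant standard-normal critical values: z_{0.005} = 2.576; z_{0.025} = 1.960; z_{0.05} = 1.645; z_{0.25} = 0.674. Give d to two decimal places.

For a single sample (or paired design) of n = 292: d_min = (z_{α/2} + z_β)/√n.
z-sum = 2.576 + 0.674 = 3.250.
d_min = 3.250 / √292 = 3.250 / 17.088 = 0.190.

d_min ≈ 0.19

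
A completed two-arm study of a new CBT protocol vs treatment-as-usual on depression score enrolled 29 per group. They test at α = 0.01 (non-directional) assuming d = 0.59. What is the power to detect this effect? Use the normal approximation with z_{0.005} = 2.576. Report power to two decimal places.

For two equal groups, power = Φ(d·√(n/2) − z_{α/2}).
d·√(n/2) = 0.59 × √(29/2) = 0.59 × 3.808 = 2.247.
z_β = 2.247 − 2.576 = -0.329.
Power = Φ(-0.329) = 0.371.

power ≈ 0.37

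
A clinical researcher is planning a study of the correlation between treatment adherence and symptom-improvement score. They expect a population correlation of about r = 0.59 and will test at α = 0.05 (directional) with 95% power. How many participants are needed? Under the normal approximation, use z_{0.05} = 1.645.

Fisher's z: C = ½·ln((1+r)/(1−r)) = ½·ln(3.8780) = 0.6777.
n = ((z_{α} + z_β)/C)² + 3.
(1.645 + 1.645) / 0.6777 = 3.290 / 0.6777 = 4.855.
n = 4.855² + 3 = 23.57 + 3 = 26.6.
Round up.

n = 27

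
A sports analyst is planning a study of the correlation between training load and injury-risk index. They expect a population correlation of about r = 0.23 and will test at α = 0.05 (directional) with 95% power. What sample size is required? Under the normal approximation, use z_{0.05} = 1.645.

Fisher's z: C = ½·ln((1+r)/(1−r)) = ½·ln(1.5974) = 0.2342.
n = ((z_{α} + z_β)/C)² + 3.
(1.645 + 1.645) / 0.2342 = 3.290 / 0.2342 = 14.048.
n = 14.048² + 3 = 197.34 + 3 = 200.3.
Round up.

n = 201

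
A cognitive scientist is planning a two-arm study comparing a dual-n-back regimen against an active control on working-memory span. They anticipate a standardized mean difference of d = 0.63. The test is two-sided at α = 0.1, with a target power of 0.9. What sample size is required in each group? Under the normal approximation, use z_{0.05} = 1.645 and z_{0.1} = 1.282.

n = 44 per group

For two independent groups with equal n: n = 2·((z_{α/2} + z_β) / d)².
z_{α/2} + z_β = 1.645 + 1.282 = 2.927.
n = 2 × (2.927 / 0.63)² = 2 × 4.646² = 2 × 21.59 = 43.2.
Round up to the next whole participant.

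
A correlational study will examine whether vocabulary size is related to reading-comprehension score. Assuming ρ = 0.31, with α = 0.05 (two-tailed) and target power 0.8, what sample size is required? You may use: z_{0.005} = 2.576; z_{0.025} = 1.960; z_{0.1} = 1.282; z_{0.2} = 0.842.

n = 80

Fisher's z: C = ½·ln((1+r)/(1−r)) = ½·ln(1.8986) = 0.3205.
n = ((z_{α/2} + z_β)/C)² + 3.
(1.960 + 0.842) / 0.3205 = 2.802 / 0.3205 = 8.743.
n = 8.743² + 3 = 76.43 + 3 = 79.4.
Round up.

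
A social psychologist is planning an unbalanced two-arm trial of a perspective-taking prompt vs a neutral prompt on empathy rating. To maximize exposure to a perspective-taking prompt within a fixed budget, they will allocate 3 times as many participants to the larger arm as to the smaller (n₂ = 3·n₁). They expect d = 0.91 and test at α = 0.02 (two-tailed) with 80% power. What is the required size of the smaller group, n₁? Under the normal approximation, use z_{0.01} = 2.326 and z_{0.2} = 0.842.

n₁ = 17

With allocation ratio k = n₂/n₁ = 3, Var(x̄₁−x̄₂) = σ²(1/n₁ + 1/(k·n₁)) = σ²·(k+1)/(k·n₁).
So n₁ = (1 + 1/k)·((z_{α/2} + z_β)/d)² = 1.333 × (3.168/0.91)².
n₁ = 1.333 × 12.12 = 16.2.
Round up: n₁ = 17, giving n₂ = 3 × 17 = 51.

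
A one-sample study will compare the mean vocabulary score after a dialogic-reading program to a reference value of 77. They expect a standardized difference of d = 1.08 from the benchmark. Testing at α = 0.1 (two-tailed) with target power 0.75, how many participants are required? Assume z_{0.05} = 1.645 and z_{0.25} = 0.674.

For a one-sample test: n = ((z_{α/2} + z_β) / d)².
z_{α/2} + z_β = 1.645 + 0.674 = 2.319.
n = (2.319 / 1.08)² = 2.147² = 4.61.
Round up.

n = 5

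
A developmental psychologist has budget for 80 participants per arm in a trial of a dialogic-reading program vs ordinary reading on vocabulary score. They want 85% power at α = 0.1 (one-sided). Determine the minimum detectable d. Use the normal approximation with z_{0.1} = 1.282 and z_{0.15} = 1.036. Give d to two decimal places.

For two independent groups of n = 80 each: d_min = (z_{α} + z_β)·√(2/n).
z-sum = 1.282 + 1.036 = 2.318.
d_min = 2.318 × √(2/80) = 2.318 × 0.1581 = 0.367.

d_min ≈ 0.37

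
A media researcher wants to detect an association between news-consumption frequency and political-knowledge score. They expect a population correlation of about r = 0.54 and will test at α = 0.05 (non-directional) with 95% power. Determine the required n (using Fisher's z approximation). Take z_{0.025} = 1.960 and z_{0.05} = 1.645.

n = 39

Fisher's z: C = ½·ln((1+r)/(1−r)) = ½·ln(3.3478) = 0.6042.
n = ((z_{α/2} + z_β)/C)² + 3.
(1.960 + 1.645) / 0.6042 = 3.605 / 0.6042 = 5.967.
n = 5.967² + 3 = 35.60 + 3 = 38.6.
Round up.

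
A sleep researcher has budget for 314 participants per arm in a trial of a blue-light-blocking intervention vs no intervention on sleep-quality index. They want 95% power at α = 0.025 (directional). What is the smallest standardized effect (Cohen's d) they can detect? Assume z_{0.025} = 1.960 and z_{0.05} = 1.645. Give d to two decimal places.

For two independent groups of n = 314 each: d_min = (z_{α} + z_β)·√(2/n).
z-sum = 1.960 + 1.645 = 3.605.
d_min = 3.605 × √(2/314) = 3.605 × 0.0798 = 0.288.

d_min ≈ 0.29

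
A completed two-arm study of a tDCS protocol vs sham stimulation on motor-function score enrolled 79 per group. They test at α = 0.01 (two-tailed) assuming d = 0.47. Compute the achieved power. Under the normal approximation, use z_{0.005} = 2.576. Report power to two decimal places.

For two equal groups, power = Φ(d·√(n/2) − z_{α/2}).
d·√(n/2) = 0.47 × √(79/2) = 0.47 × 6.285 = 2.954.
z_β = 2.954 − 2.576 = 0.378.
Power = Φ(0.378) = 0.647.

power ≈ 0.65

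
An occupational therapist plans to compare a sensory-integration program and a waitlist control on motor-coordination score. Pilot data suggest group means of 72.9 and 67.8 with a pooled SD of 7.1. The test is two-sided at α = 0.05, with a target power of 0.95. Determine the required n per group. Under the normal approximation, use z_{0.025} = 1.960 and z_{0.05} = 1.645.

Cohen's d = |M₁ − M₂| / SD_pooled = |72.9 − 67.8| / 7.1 = 5.1 / 7.1 = 0.718.
For two independent groups with equal n: n = 2·((z_{α/2} + z_β) / d)².
z_{α/2} + z_β = 1.960 + 1.645 = 3.605.
n = 2 × (3.605 / 0.718)² = 2 × 5.021² = 2 × 25.21 = 50.4.
Round up to the next whole participant.

n = 51 per group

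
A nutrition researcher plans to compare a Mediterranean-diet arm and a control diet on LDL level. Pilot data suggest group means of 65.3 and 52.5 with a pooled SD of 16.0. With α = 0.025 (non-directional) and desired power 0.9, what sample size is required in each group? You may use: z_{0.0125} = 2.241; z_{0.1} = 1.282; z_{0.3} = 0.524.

n = 39 per group

Cohen's d = |M₁ − M₂| / SD_pooled = |65.3 − 52.5| / 16.0 = 12.8 / 16.0 = 0.800.
For two independent groups with equal n: n = 2·((z_{α/2} + z_β) / d)².
z_{α/2} + z_β = 2.241 + 1.282 = 3.523.
n = 2 × (3.523 / 0.800)² = 2 × 4.404² = 2 × 19.39 = 38.8.
Round up to the next whole participant.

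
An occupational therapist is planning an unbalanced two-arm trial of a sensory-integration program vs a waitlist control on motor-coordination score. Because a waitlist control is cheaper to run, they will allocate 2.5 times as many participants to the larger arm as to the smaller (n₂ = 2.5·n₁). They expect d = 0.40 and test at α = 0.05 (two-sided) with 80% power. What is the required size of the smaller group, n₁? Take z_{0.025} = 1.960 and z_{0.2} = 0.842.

With allocation ratio k = n₂/n₁ = 2.5, Var(x̄₁−x̄₂) = σ²(1/n₁ + 1/(k·n₁)) = σ²·(k+1)/(k·n₁).
So n₁ = (1 + 1/k)·((z_{α/2} + z_β)/d)² = 1.400 × (2.802/0.40)².
n₁ = 1.400 × 49.07 = 68.7.
Round up: n₁ = 69, giving n₂ = ⌈2.5 × 69⌉ = ⌈172.5⌉ = 173.

n₁ = 69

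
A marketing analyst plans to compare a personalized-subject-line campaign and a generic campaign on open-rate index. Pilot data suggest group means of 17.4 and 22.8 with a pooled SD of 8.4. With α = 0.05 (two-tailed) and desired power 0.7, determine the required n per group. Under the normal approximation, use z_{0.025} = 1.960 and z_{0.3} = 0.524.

Cohen's d = |M₁ − M₂| / SD_pooled = |17.4 − 22.8| / 8.4 = 5.4 / 8.4 = 0.643.
For two independent groups with equal n: n = 2·((z_{α/2} + z_β) / d)².
z_{α/2} + z_β = 1.960 + 0.524 = 2.484.
n = 2 × (2.484 / 0.643)² = 2 × 3.863² = 2 × 14.92 = 29.8.
Round up to the next whole participant.

n = 30 per group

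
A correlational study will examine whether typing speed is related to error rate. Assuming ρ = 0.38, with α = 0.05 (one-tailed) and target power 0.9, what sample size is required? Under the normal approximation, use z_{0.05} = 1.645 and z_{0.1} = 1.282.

n = 57

Fisher's z: C = ½·ln((1+r)/(1−r)) = ½·ln(2.2258) = 0.4001.
n = ((z_{α} + z_β)/C)² + 3.
(1.645 + 1.282) / 0.4001 = 2.927 / 0.4001 = 7.316.
n = 7.316² + 3 = 53.52 + 3 = 56.5.
Round up.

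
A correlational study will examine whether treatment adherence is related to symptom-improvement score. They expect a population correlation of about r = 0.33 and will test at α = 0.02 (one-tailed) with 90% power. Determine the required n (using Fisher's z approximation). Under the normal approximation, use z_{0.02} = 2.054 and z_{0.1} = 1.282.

n = 98

Fisher's z: C = ½·ln((1+r)/(1−r)) = ½·ln(1.9851) = 0.3428.
n = ((z_{α} + z_β)/C)² + 3.
(2.054 + 1.282) / 0.3428 = 3.336 / 0.3428 = 9.732.
n = 9.732² + 3 = 94.70 + 3 = 97.7.
Round up.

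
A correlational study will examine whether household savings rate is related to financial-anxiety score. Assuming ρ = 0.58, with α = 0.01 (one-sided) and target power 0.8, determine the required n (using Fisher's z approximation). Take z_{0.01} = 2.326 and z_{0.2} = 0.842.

Fisher's z: C = ½·ln((1+r)/(1−r)) = ½·ln(3.7619) = 0.6625.
n = ((z_{α} + z_β)/C)² + 3.
(2.326 + 0.842) / 0.6625 = 3.168 / 0.6625 = 4.782.
n = 4.782² + 3 = 22.87 + 3 = 25.9.
Round up.

n = 26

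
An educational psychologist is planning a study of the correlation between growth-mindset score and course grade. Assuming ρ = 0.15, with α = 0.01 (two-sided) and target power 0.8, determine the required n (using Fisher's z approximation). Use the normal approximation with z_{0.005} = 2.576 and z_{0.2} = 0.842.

n = 515

Fisher's z: C = ½·ln((1+r)/(1−r)) = ½·ln(1.3529) = 0.1511.
n = ((z_{α/2} + z_β)/C)² + 3.
(2.576 + 0.842) / 0.1511 = 3.418 / 0.1511 = 22.621.
n = 22.621² + 3 = 511.70 + 3 = 514.7.
Round up.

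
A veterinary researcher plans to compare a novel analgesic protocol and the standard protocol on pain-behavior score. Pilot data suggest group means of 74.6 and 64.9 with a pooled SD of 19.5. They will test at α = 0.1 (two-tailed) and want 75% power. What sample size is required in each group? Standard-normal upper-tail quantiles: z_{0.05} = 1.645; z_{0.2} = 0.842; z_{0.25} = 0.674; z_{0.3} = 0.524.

n = 44 per group

Cohen's d = |M₁ − M₂| / SD_pooled = |74.6 − 64.9| / 19.5 = 9.7 / 19.5 = 0.497.
For two independent groups with equal n: n = 2·((z_{α/2} + z_β) / d)².
z_{α/2} + z_β = 1.645 + 0.674 = 2.319.
n = 2 × (2.319 / 0.497)² = 2 × 4.666² = 2 × 21.77 = 43.5.
Round up to the next whole participant.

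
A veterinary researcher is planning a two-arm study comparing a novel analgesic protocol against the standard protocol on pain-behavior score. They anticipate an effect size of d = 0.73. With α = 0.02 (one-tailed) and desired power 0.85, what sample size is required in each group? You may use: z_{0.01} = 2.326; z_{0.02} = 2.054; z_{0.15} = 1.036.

For two independent groups with equal n: n = 2·((z_{α} + z_β) / d)².
z_{α} + z_β = 2.054 + 1.036 = 3.090.
n = 2 × (3.090 / 0.73)² = 2 × 4.233² = 2 × 17.92 = 35.8.
Round up to the next whole participant.

n = 36 per group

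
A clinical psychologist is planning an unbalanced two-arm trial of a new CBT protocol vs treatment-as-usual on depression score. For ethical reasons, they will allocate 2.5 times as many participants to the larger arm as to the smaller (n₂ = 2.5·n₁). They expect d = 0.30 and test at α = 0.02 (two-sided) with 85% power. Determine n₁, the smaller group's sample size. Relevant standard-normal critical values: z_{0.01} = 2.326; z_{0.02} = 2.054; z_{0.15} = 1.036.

n₁ = 176

With allocation ratio k = n₂/n₁ = 2.5, Var(x̄₁−x̄₂) = σ²(1/n₁ + 1/(k·n₁)) = σ²·(k+1)/(k·n₁).
So n₁ = (1 + 1/k)·((z_{α/2} + z_β)/d)² = 1.400 × (3.362/0.30)².
n₁ = 1.400 × 125.59 = 175.8.
Round up: n₁ = 176, giving n₂ = 2.5 × 176 = 440.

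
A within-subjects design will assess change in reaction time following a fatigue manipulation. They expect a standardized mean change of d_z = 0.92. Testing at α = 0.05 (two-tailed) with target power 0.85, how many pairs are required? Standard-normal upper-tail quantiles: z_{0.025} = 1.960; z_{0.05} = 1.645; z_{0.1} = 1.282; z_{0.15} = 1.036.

For a paired (one-sample on differences) test: n = ((z_{α/2} + z_β) / d)².
z_{α/2} + z_β = 1.960 + 1.036 = 2.996.
n = (2.996 / 0.92)² = 3.257² = 10.60.
Round up.

n = 11 pairs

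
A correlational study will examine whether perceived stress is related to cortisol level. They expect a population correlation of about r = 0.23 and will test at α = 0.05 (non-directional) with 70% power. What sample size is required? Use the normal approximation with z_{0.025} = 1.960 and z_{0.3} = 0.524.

Fisher's z: C = ½·ln((1+r)/(1−r)) = ½·ln(1.5974) = 0.2342.
n = ((z_{α/2} + z_β)/C)² + 3.
(1.960 + 0.524) / 0.2342 = 2.484 / 0.2342 = 10.606.
n = 10.606² + 3 = 112.49 + 3 = 115.5.
Round up.

n = 116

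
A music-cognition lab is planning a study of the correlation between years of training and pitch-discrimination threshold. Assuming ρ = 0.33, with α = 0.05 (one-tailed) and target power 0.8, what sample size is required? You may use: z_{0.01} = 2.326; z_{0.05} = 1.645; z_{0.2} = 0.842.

n = 56

Fisher's z: C = ½·ln((1+r)/(1−r)) = ½·ln(1.9851) = 0.3428.
n = ((z_{α} + z_β)/C)² + 3.
(1.645 + 0.842) / 0.3428 = 2.487 / 0.3428 = 7.255.
n = 7.255² + 3 = 52.63 + 3 = 55.6.
Round up.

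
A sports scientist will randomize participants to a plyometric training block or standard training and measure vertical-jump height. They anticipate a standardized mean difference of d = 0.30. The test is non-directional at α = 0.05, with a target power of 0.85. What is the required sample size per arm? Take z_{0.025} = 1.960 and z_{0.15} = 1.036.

For two independent groups with equal n: n = 2·((z_{α/2} + z_β) / d)².
z_{α/2} + z_β = 1.960 + 1.036 = 2.996.
n = 2 × (2.996 / 0.30)² = 2 × 9.987² = 2 × 99.73 = 199.5.
Round up to the next whole participant.

n = 200 per group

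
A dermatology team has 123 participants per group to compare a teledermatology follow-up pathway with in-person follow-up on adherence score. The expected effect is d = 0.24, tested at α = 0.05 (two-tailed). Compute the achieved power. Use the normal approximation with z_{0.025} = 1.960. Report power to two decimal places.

power ≈ 0.47

For two equal groups, power = Φ(d·√(n/2) − z_{α/2}).
d·√(n/2) = 0.24 × √(123/2) = 0.24 × 7.842 = 1.882.
z_β = 1.882 − 1.960 = -0.078.
Power = Φ(-0.078) = 0.469.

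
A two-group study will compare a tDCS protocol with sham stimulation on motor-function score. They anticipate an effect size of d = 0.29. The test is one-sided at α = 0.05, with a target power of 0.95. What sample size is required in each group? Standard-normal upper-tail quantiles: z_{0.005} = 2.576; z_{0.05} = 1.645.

For two independent groups with equal n: n = 2·((z_{α} + z_β) / d)².
z_{α} + z_β = 1.645 + 1.645 = 3.290.
n = 2 × (3.290 / 0.29)² = 2 × 11.345² = 2 × 128.71 = 257.4.
Round up to the next whole participant.

n = 258 per group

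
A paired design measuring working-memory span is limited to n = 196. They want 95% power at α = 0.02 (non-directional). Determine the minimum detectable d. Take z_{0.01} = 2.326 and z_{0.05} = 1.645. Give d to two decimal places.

For a single sample (or paired design) of n = 196: d_min = (z_{α/2} + z_β)/√n.
z-sum = 2.326 + 1.645 = 3.971.
d_min = 3.971 / √196 = 3.971 / 14.000 = 0.284.

d_min ≈ 0.28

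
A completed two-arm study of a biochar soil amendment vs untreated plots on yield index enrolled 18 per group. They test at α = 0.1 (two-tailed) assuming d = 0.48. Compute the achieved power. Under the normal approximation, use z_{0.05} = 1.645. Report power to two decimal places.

power ≈ 0.42

For two equal groups, power = Φ(d·√(n/2) − z_{α/2}).
d·√(n/2) = 0.48 × √(18/2) = 0.48 × 3.000 = 1.440.
z_β = 1.440 − 1.645 = -0.205.
Power = Φ(-0.205) = 0.419.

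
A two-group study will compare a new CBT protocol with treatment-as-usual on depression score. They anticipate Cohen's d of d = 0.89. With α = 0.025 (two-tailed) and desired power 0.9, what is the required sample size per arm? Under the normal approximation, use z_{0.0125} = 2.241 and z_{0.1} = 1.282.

For two independent groups with equal n: n = 2·((z_{α/2} + z_β) / d)².
z_{α/2} + z_β = 2.241 + 1.282 = 3.523.
n = 2 × (3.523 / 0.89)² = 2 × 3.958² = 2 × 15.67 = 31.3.
Round up to the next whole participant.

n = 32 per group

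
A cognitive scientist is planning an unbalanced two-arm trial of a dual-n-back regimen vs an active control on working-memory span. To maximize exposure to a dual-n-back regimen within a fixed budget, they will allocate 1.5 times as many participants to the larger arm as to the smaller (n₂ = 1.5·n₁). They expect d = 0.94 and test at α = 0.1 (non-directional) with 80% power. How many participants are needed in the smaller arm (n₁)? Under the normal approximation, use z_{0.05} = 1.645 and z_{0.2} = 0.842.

n₁ = 12

With allocation ratio k = n₂/n₁ = 1.5, Var(x̄₁−x̄₂) = σ²(1/n₁ + 1/(k·n₁)) = σ²·(k+1)/(k·n₁).
So n₁ = (1 + 1/k)·((z_{α/2} + z_β)/d)² = 1.667 × (2.487/0.94)².
n₁ = 1.667 × 7.00 = 11.7.
Round up: n₁ = 12, giving n₂ = 1.5 × 12 = 18.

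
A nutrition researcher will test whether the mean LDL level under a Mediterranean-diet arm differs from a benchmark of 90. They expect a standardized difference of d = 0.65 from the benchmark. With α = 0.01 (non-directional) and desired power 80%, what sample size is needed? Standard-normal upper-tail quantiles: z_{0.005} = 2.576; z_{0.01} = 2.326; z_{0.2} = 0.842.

n = 28

For a one-sample test: n = ((z_{α/2} + z_β) / d)².
z_{α/2} + z_β = 2.576 + 0.842 = 3.418.
n = (3.418 / 0.65)² = 5.258² = 27.65.
Round up.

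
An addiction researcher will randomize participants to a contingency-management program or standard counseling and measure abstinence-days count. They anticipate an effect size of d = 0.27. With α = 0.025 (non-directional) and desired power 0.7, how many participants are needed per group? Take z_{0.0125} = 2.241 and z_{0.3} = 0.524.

For two independent groups with equal n: n = 2·((z_{α/2} + z_β) / d)².
z_{α/2} + z_β = 2.241 + 0.524 = 2.765.
n = 2 × (2.765 / 0.27)² = 2 × 10.241² = 2 × 104.87 = 209.7.
Round up to the next whole participant.

n = 210 per group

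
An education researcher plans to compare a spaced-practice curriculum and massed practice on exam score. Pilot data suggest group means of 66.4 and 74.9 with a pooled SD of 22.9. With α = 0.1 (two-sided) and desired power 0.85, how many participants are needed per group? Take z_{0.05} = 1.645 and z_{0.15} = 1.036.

n = 105 per group

Cohen's d = |M₁ − M₂| / SD_pooled = |66.4 − 74.9| / 22.9 = 8.5 / 22.9 = 0.371.
For two independent groups with equal n: n = 2·((z_{α/2} + z_β) / d)².
z_{α/2} + z_β = 1.645 + 1.036 = 2.681.
n = 2 × (2.681 / 0.371)² = 2 × 7.226² = 2 × 52.22 = 104.4.
Round up to the next whole participant.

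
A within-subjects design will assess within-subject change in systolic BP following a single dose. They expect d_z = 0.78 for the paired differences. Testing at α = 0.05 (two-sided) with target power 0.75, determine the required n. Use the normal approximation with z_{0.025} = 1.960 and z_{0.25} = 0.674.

n = 12 pairs

For a paired (one-sample on differences) test: n = ((z_{α/2} + z_β) / d)².
z_{α/2} + z_β = 1.960 + 0.674 = 2.634.
n = (2.634 / 0.78)² = 3.377² = 11.40.
Round up.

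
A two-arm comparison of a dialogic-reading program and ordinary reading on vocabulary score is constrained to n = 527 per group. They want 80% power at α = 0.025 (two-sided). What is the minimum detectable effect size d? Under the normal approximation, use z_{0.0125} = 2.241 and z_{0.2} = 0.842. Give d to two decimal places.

For two independent groups of n = 527 each: d_min = (z_{α/2} + z_β)·√(2/n).
z-sum = 2.241 + 0.842 = 3.083.
d_min = 3.083 × √(2/527) = 3.083 × 0.0616 = 0.190.

d_min ≈ 0.19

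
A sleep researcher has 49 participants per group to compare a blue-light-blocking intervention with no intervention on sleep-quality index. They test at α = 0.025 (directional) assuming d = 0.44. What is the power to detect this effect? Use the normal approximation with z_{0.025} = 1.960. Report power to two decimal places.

For two equal groups, power = Φ(d·√(n/2) − z_{α}).
d·√(n/2) = 0.44 × √(49/2) = 0.44 × 4.950 = 2.178.
z_β = 2.178 − 1.960 = 0.218.
Power = Φ(0.218) = 0.586.

power ≈ 0.59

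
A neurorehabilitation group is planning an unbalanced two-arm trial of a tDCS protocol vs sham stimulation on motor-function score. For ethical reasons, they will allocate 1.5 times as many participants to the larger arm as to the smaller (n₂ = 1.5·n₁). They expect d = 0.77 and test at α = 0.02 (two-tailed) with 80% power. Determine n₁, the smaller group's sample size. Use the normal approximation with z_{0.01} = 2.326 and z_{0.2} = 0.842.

With allocation ratio k = n₂/n₁ = 1.5, Var(x̄₁−x̄₂) = σ²(1/n₁ + 1/(k·n₁)) = σ²·(k+1)/(k·n₁).
So n₁ = (1 + 1/k)·((z_{α/2} + z_β)/d)² = 1.667 × (3.168/0.77)².
n₁ = 1.667 × 16.93 = 28.2.
Round up: n₁ = 29, giving n₂ = ⌈1.5 × 29⌉ = ⌈43.5⌉ = 44.

n₁ = 29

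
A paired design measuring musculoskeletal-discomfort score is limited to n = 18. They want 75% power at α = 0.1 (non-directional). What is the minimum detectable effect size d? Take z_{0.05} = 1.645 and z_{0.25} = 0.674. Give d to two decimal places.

For a single sample (or paired design) of n = 18: d_min = (z_{α/2} + z_β)/√n.
z-sum = 1.645 + 0.674 = 2.319.
d_min = 2.319 / √18 = 2.319 / 4.243 = 0.547.

d_min ≈ 0.55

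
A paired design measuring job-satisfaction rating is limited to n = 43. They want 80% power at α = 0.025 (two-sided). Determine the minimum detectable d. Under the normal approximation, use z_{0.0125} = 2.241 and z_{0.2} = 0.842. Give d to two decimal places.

For a single sample (or paired design) of n = 43: d_min = (z_{α/2} + z_β)/√n.
z-sum = 2.241 + 0.842 = 3.083.
d_min = 3.083 / √43 = 3.083 / 6.557 = 0.470.

d_min ≈ 0.47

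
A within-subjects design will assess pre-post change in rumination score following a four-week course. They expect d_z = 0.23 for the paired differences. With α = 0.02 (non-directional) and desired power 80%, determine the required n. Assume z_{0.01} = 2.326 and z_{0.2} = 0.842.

n = 190 pairs

For a paired (one-sample on differences) test: n = ((z_{α/2} + z_β) / d)².
z_{α/2} + z_β = 2.326 + 0.842 = 3.168.
n = (3.168 / 0.23)² = 13.774² = 189.72.
Round up.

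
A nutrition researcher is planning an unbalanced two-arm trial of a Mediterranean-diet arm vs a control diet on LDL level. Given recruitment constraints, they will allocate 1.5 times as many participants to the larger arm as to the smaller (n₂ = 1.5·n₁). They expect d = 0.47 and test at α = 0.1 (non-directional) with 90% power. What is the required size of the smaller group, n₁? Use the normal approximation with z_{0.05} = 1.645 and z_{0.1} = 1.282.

n₁ = 65

With allocation ratio k = n₂/n₁ = 1.5, Var(x̄₁−x̄₂) = σ²(1/n₁ + 1/(k·n₁)) = σ²·(k+1)/(k·n₁).
So n₁ = (1 + 1/k)·((z_{α/2} + z_β)/d)² = 1.667 × (2.927/0.47)².
n₁ = 1.667 × 38.78 = 64.6.
Round up: n₁ = 65, giving n₂ = ⌈1.5 × 65⌉ = ⌈97.5⌉ = 98.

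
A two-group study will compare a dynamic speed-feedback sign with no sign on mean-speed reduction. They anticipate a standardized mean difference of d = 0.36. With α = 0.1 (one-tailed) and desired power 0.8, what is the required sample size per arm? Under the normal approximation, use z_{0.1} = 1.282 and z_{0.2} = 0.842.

For two independent groups with equal n: n = 2·((z_{α} + z_β) / d)².
z_{α} + z_β = 1.282 + 0.842 = 2.124.
n = 2 × (2.124 / 0.36)² = 2 × 5.900² = 2 × 34.81 = 69.6.
Round up to the next whole participant.

n = 70 per group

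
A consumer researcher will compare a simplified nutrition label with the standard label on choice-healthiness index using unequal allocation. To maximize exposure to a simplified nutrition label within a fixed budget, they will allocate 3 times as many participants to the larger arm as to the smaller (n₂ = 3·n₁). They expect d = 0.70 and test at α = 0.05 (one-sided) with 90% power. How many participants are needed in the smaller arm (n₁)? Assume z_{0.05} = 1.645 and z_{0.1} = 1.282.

With allocation ratio k = n₂/n₁ = 3, Var(x̄₁−x̄₂) = σ²(1/n₁ + 1/(k·n₁)) = σ²·(k+1)/(k·n₁).
So n₁ = (1 + 1/k)·((z_{α} + z_β)/d)² = 1.333 × (2.927/0.70)².
n₁ = 1.333 × 17.48 = 23.3.
Round up: n₁ = 24, giving n₂ = 3 × 24 = 72.

n₁ = 24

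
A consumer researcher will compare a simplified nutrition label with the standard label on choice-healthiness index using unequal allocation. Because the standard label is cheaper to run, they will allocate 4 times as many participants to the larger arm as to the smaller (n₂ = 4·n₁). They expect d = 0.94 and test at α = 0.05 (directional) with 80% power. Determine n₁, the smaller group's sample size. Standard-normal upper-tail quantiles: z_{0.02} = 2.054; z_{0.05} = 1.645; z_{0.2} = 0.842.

With allocation ratio k = n₂/n₁ = 4, Var(x̄₁−x̄₂) = σ²(1/n₁ + 1/(k·n₁)) = σ²·(k+1)/(k·n₁).
So n₁ = (1 + 1/k)·((z_{α} + z_β)/d)² = 1.250 × (2.487/0.94)².
n₁ = 1.250 × 7.00 = 8.7.
Round up: n₁ = 9, giving n₂ = 4 × 9 = 36.

n₁ = 9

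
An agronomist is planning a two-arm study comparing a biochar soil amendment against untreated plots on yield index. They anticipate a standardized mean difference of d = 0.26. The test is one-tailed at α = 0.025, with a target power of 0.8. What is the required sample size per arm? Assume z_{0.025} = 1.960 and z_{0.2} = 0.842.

n = 233 per group

For two independent groups with equal n: n = 2·((z_{α} + z_β) / d)².
z_{α} + z_β = 1.960 + 0.842 = 2.802.
n = 2 × (2.802 / 0.26)² = 2 × 10.777² = 2 × 116.14 = 232.3.
Round up to the next whole participant.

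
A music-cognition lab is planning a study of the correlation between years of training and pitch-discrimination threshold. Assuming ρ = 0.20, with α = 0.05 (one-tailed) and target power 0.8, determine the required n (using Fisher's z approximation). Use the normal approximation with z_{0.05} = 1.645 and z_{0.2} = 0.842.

Fisher's z: C = ½·ln((1+r)/(1−r)) = ½·ln(1.5000) = 0.2027.
n = ((z_{α} + z_β)/C)² + 3.
(1.645 + 0.842) / 0.2027 = 2.487 / 0.2027 = 12.269.
n = 12.269² + 3 = 150.54 + 3 = 153.5.
Round up.

n = 154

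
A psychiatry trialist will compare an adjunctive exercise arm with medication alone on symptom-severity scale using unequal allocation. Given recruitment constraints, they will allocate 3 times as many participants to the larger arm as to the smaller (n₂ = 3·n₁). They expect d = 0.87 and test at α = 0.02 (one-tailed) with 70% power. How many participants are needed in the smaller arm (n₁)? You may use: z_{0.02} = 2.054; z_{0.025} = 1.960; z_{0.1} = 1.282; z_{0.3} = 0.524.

n₁ = 12

With allocation ratio k = n₂/n₁ = 3, Var(x̄₁−x̄₂) = σ²(1/n₁ + 1/(k·n₁)) = σ²·(k+1)/(k·n₁).
So n₁ = (1 + 1/k)·((z_{α} + z_β)/d)² = 1.333 × (2.578/0.87)².
n₁ = 1.333 × 8.78 = 11.7.
Round up: n₁ = 12, giving n₂ = 3 × 12 = 36.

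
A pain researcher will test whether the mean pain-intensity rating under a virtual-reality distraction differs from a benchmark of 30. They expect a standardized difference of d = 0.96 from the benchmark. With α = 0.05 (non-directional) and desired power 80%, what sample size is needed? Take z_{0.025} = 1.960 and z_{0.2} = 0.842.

For a one-sample test: n = ((z_{α/2} + z_β) / d)².
z_{α/2} + z_β = 1.960 + 0.842 = 2.802.
n = (2.802 / 0.96)² = 2.919² = 8.52.
Round up.

n = 9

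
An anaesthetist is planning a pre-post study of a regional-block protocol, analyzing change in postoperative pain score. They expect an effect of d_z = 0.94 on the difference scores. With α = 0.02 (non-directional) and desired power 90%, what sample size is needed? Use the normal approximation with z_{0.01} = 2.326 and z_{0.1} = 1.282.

n = 15 pairs

For a paired (one-sample on differences) test: n = ((z_{α/2} + z_β) / d)².
z_{α/2} + z_β = 2.326 + 1.282 = 3.608.
n = (3.608 / 0.94)² = 3.838² = 14.73.
Round up.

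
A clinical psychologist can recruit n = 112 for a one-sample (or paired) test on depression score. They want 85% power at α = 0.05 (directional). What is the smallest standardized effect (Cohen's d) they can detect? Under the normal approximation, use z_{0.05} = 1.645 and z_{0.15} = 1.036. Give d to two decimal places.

For a single sample (or paired design) of n = 112: d_min = (z_{α} + z_β)/√n.
z-sum = 1.645 + 1.036 = 2.681.
d_min = 2.681 / √112 = 2.681 / 10.583 = 0.253.

d_min ≈ 0.25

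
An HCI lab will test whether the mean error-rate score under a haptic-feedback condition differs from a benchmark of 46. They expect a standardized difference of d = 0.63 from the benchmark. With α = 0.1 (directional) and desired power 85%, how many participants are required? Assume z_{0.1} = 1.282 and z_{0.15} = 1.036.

n = 14

For a one-sample test: n = ((z_{α} + z_β) / d)².
z_{α} + z_β = 1.282 + 1.036 = 2.318.
n = (2.318 / 0.63)² = 3.679² = 13.54.
Round up.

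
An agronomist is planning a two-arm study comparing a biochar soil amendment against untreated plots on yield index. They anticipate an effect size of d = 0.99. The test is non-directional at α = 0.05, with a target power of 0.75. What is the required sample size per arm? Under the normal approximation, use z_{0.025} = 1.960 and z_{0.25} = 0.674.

For two independent groups with equal n: n = 2·((z_{α/2} + z_β) / d)².
z_{α/2} + z_β = 1.960 + 0.674 = 2.634.
n = 2 × (2.634 / 0.99)² = 2 × 2.661² = 2 × 7.08 = 14.2.
Round up to the next whole participant.

n = 15 per group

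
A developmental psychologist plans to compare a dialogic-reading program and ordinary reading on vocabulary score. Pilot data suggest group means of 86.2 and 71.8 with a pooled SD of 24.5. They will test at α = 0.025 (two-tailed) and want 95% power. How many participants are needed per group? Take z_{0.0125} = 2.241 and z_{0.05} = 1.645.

n = 88 per group

Cohen's d = |M₁ − M₂| / SD_pooled = |86.2 − 71.8| / 24.5 = 14.4 / 24.5 = 0.588.
For two independent groups with equal n: n = 2·((z_{α/2} + z_β) / d)².
z_{α/2} + z_β = 2.241 + 1.645 = 3.886.
n = 2 × (3.886 / 0.588)² = 2 × 6.609² = 2 × 43.68 = 87.4.
Round up to the next whole participant.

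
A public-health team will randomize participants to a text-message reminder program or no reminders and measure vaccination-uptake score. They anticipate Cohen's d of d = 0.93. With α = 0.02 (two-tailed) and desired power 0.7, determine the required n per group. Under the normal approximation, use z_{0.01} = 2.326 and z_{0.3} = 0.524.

n = 19 per group

For two independent groups with equal n: n = 2·((z_{α/2} + z_β) / d)².
z_{α/2} + z_β = 2.326 + 0.524 = 2.850.
n = 2 × (2.850 / 0.93)² = 2 × 3.065² = 2 × 9.39 = 18.8.
Round up to the next whole participant.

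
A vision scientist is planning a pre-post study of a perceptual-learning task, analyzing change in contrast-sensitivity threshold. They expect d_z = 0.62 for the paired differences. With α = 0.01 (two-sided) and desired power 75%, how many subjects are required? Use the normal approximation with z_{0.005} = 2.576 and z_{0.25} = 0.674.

For a paired (one-sample on differences) test: n = ((z_{α/2} + z_β) / d)².
z_{α/2} + z_β = 2.576 + 0.674 = 3.250.
n = (3.250 / 0.62)² = 5.242² = 27.48.
Round up.

n = 28 pairs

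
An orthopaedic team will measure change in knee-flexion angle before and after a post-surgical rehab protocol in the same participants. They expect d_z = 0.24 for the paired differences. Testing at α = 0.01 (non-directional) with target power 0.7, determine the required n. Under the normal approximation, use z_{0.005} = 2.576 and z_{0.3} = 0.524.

For a paired (one-sample on differences) test: n = ((z_{α/2} + z_β) / d)².
z_{α/2} + z_β = 2.576 + 0.524 = 3.100.
n = (3.100 / 0.24)² = 12.917² = 166.84.
Round up.

n = 167 pairs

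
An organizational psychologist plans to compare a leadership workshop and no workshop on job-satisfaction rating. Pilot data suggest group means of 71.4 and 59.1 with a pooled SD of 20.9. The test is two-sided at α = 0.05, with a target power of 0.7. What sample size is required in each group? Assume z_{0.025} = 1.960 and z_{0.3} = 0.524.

Cohen's d = |M₁ − M₂| / SD_pooled = |71.4 − 59.1| / 20.9 = 12.3 / 20.9 = 0.589.
For two independent groups with equal n: n = 2·((z_{α/2} + z_β) / d)².
z_{α/2} + z_β = 1.960 + 0.524 = 2.484.
n = 2 × (2.484 / 0.589)² = 2 × 4.217² = 2 × 17.79 = 35.6.
Round up to the next whole participant.

n = 36 per group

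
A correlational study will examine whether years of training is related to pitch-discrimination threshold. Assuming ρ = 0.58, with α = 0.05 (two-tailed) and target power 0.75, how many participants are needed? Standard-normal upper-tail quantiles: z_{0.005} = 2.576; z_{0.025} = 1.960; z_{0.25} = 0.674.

Fisher's z: C = ½·ln((1+r)/(1−r)) = ½·ln(3.7619) = 0.6625.
n = ((z_{α/2} + z_β)/C)² + 3.
(1.960 + 0.674) / 0.6625 = 2.634 / 0.6625 = 3.976.
n = 3.976² + 3 = 15.81 + 3 = 18.8.
Round up.

n = 19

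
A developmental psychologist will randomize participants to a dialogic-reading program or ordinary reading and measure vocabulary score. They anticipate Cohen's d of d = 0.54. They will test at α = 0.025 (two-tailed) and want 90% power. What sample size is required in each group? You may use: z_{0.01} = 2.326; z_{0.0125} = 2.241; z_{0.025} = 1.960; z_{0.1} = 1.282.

For two independent groups with equal n: n = 2·((z_{α/2} + z_β) / d)².
z_{α/2} + z_β = 2.241 + 1.282 = 3.523.
n = 2 × (3.523 / 0.54)² = 2 × 6.524² = 2 × 42.56 = 85.1.
Round up to the next whole participant.

n = 86 per group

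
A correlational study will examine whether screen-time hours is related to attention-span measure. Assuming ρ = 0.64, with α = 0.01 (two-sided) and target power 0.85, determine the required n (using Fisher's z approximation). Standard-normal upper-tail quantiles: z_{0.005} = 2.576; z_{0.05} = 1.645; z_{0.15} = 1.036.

n = 26

Fisher's z: C = ½·ln((1+r)/(1−r)) = ½·ln(4.5556) = 0.7582.
n = ((z_{α/2} + z_β)/C)² + 3.
(2.576 + 1.036) / 0.7582 = 3.612 / 0.7582 = 4.764.
n = 4.764² + 3 = 22.69 + 3 = 25.7.
Round up.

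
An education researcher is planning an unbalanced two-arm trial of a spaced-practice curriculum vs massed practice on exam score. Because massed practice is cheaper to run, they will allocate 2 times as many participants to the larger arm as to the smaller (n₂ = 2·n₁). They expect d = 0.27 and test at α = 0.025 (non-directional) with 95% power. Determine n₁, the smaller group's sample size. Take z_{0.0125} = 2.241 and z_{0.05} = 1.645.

n₁ = 311

With allocation ratio k = n₂/n₁ = 2, Var(x̄₁−x̄₂) = σ²(1/n₁ + 1/(k·n₁)) = σ²·(k+1)/(k·n₁).
So n₁ = (1 + 1/k)·((z_{α/2} + z_β)/d)² = 1.500 × (3.886/0.27)².
n₁ = 1.500 × 207.15 = 310.7.
Round up: n₁ = 311, giving n₂ = 2 × 311 = 622.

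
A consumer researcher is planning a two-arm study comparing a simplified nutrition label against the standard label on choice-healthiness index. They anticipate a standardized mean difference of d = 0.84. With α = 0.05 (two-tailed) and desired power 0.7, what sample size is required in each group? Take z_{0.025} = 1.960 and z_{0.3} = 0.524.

n = 18 per group

For two independent groups with equal n: n = 2·((z_{α/2} + z_β) / d)².
z_{α/2} + z_β = 1.960 + 0.524 = 2.484.
n = 2 × (2.484 / 0.84)² = 2 × 2.957² = 2 × 8.74 = 17.5.
Round up to the next whole participant.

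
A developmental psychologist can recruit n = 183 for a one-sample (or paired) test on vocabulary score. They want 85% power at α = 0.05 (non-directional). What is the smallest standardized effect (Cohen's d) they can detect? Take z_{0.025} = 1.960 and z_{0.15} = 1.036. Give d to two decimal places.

For a single sample (or paired design) of n = 183: d_min = (z_{α/2} + z_β)/√n.
z-sum = 1.960 + 1.036 = 2.996.
d_min = 2.996 / √183 = 2.996 / 13.528 = 0.221.

d_min ≈ 0.22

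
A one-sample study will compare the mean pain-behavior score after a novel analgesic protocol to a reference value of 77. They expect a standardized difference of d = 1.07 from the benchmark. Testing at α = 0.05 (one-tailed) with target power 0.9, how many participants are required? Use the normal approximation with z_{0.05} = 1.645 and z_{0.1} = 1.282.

For a one-sample test: n = ((z_{α} + z_β) / d)².
z_{α} + z_β = 1.645 + 1.282 = 2.927.
n = (2.927 / 1.07)² = 2.736² = 7.48.
Round up.

n = 8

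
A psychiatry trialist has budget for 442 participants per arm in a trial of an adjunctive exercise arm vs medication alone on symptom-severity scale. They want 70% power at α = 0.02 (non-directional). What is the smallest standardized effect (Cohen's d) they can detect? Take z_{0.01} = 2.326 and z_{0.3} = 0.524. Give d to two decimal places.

For two independent groups of n = 442 each: d_min = (z_{α/2} + z_β)·√(2/n).
z-sum = 2.326 + 0.524 = 2.850.
d_min = 2.850 × √(2/442) = 2.850 × 0.0673 = 0.192.

d_min ≈ 0.19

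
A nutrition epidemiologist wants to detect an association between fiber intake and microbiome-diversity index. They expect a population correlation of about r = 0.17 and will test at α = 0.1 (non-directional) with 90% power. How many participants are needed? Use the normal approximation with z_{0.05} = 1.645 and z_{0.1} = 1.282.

Fisher's z: C = ½·ln((1+r)/(1−r)) = ½·ln(1.4096) = 0.1717.
n = ((z_{α/2} + z_β)/C)² + 3.
(1.645 + 1.282) / 0.1717 = 2.927 / 0.1717 = 17.047.
n = 17.047² + 3 = 290.61 + 3 = 293.6.
Round up.

n = 294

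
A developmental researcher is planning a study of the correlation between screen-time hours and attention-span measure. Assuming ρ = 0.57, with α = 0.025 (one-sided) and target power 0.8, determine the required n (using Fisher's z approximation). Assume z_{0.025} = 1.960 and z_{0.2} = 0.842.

n = 22

Fisher's z: C = ½·ln((1+r)/(1−r)) = ½·ln(3.6512) = 0.6475.
n = ((z_{α} + z_β)/C)² + 3.
(1.960 + 0.842) / 0.6475 = 2.802 / 0.6475 = 4.327.
n = 4.327² + 3 = 18.73 + 3 = 21.7.
Round up.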